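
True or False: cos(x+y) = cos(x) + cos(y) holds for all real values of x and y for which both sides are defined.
Claim: cos(x+y) = cos(x) + cos(y).
Test a specific point where both sides are defined: x = π/6, y = -π/2.
LHS = cos(x+y) ≈ 0.5000
RHS = cos(x) + cos(y) ≈ 0.8660
Since 0.5000 ≠ 0.8660, the equation fails at this point, so it cannot hold for all real values of x and y for which both sides are defined.
The correct expansion is cos(x+y) = cos(x)cos(y) - sin(x)sin(y); cosine is not additive.

Conclusion: False.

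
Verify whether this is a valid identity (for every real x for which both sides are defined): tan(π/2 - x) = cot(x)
Yes, this is an identity.

Claim: tan(π/2 - x) = cot(x).
Reasoning: tan(π/2 - x) = sin(π/2 - x)/cos(π/2 - x) = cos(x)/sin(x) = cot(x), using the cofunction identities sin(π/2 - x) = cos(x) and cos(π/2 - x) = sin(x).
So the two sides agree for every real x for which both sides are defined.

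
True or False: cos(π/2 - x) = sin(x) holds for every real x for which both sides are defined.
Claim: cos(π/2 - x) = sin(x).
Reasoning: Use cos(u - v) = cos(u)cos(v) + sin(u)sin(v) with u = π/2, v = x: cos(π/2)cos(x) + sin(π/2)sin(x) = 0·cos(x) + 1·sin(x) = sin(x).
So the two sides agree for every real x for which both sides are defined.

Conclusion: True.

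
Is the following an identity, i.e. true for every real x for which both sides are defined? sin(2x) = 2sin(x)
Claim: sin(2x) = 2sin(x).
Test a specific point where both sides are defined: x = π/6.
LHS = sin(2x) ≈ 0.8660
RHS = 2sin(x) ≈ 1.0000
Since 0.8660 ≠ 1.0000, the equation fails at this point, so it cannot hold for every real x for which both sides are defined.
The correct double-angle formula is sin(2x) = 2sin(x)cos(x).

Conclusion: No, this is NOT an identity.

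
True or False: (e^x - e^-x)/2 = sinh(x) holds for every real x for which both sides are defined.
True.

Claim: (e^x - e^-x)/2 = sinh(x).
Reasoning: This is exactly the definition of the hyperbolic sine: sinh(x) := (e^x - e^-x)/2.
So the two sides agree for every real x for which both sides are defined.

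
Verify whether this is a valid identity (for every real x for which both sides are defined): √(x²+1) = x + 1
No, this is NOT an identity.

Claim: √(x²+1) = x + 1.
Test a specific point where both sides are defined: x = 4.
LHS = √(x²+1) ≈ 4.1231
RHS = x + 1 ≈ 5.0000
Since 4.1231 ≠ 5.0000, the equation fails at this point, so it cannot hold for every real x for which both sides are defined.
(x+1)² = x² + 2x + 1 ≠ x² + 1 unless x = 0.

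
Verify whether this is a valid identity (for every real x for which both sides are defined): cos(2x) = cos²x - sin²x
Claim: cos(2x) = cos²x - sin²x.
Reasoning: Put y = x in the addition formula cos(x+y) = cos(x)cos(y) - sin(x)sin(y): cos(2x) = cos²x - sin²x.
So the two sides agree for every real x for which both sides are defined.

Conclusion: Yes, this is an identity.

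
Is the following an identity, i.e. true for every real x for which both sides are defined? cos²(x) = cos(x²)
No, this is NOT an identity.

Claim: cos²(x) = cos(x²).
Test a specific point where both sides are defined: x = 3π/4.
LHS = cos²(x) ≈ 0.5000
RHS = cos(x²) ≈ 0.7442
Since 0.5000 ≠ 0.7442, the equation fails at this point, so it cannot hold for every real x for which both sides are defined.
cos²(x) means (cos x)², squaring the output; cos(x²) squares the input. These are different functions.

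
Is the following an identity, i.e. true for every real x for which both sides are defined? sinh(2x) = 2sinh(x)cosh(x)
Claim: sinh(2x) = 2sinh(x)cosh(x).
Reasoning: 2sinh(x)cosh(x) = 2 · (e^x - e^-x)/2 · (e^x + e^-x)/2 = (e^(2x) - e^(-2x))/2 = sinh(2x).
So the two sides agree for every real x for which both sides are defined.

Conclusion: Yes, this is an identity.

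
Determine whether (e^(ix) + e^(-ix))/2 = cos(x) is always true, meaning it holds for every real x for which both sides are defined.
Yes, this is an identity.

Claim: (e^(ix) + e^(-ix))/2 = cos(x).
Reasoning: By Euler's formula e^(ix) = cos(x) + i·sin(x) and e^(-ix) = cos(x) - i·sin(x). Adding cancels the sine terms: e^(ix) + e^(-ix) = 2cos(x); divide by 2.
So the two sides agree for every real x for which both sides are defined.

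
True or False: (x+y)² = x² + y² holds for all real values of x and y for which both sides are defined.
Claim: (x+y)² = x² + y².
Test a specific point where both sides are defined: x = 5, y = -1.
LHS = (x+y)² ≈ 16.0000
RHS = x² + y² ≈ 26.0000
Since 16.0000 ≠ 26.0000, the equation fails at this point, so it cannot hold for all real values of x and y for which both sides are defined.
The correct expansion is (x+y)² = x² + 2xy + y²; the cross term 2xy is missing.

Conclusion: False.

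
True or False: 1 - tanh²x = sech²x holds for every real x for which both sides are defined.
True.

Claim: 1 - tanh²x = sech²x.
Reasoning: Divide cosh²x - sinh²x = 1 through by cosh²x (never zero): 1 - tanh²x = 1/cosh²x = sech²x.
So the two sides agree for every real x for which both sides are defined.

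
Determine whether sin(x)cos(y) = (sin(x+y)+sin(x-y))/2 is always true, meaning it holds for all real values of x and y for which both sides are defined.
Claim: sin(x)cos(y) = (sin(x+y)+sin(x-y))/2.
Reasoning: sin(x+y) = sin(x)cos(y) + cos(x)sin(y) and sin(x-y) = sin(x)cos(y) - cos(x)sin(y). Adding, sin(x+y) + sin(x-y) = 2sin(x)cos(y); divide by 2.
So the two sides agree for all real values of x and y for which both sides are defined.

Conclusion: Yes, this is an identity.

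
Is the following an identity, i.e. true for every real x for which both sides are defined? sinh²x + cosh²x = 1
Claim: sinh²x + cosh²x = 1.
Test a specific point where both sides are defined: x = -1.
LHS = sinh²x + cosh²x ≈ 3.7622
RHS = 1 ≈ 1.0000
Since 3.7622 ≠ 1.0000, the equation fails at this point, so it cannot hold for every real x for which both sides are defined.
The correct hyperbolic identity is cosh²x - sinh²x = 1 (a difference); the sum sinh²x + cosh²x equals cosh(2x).

Conclusion: No, this is NOT an identity.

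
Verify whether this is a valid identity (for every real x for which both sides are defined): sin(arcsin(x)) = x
Yes, this is an identity.

Claim: sin(arcsin(x)) = x.
Reasoning: For -1 ≤ x ≤ 1 (where arcsin is defined), arcsin(x) is by definition an angle whose sine equals x. Taking the sine of that angle returns x. (Note the other order, arcsin(sin x) = x, is NOT an identity.)
So the two sides agree for every real x for which both sides are defined.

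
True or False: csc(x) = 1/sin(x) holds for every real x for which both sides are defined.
True.

Claim: csc(x) = 1/sin(x).
Reasoning: csc(x) is by definition the reciprocal of sin(x), wherever sin(x) ≠ 0.
So the two sides agree for every real x for which both sides are defined.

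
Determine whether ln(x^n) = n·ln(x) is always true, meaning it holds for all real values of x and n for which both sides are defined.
Yes, this is an identity.

Claim: ln(x^n) = n·ln(x).
Reasoning: The right side requires x > 0. For x > 0, x^n = (e^(ln x))^n = e^(n·ln x), so taking ln of both sides gives ln(x^n) = n·ln(x).
So the two sides agree for all real values of x and n for which both sides are defined.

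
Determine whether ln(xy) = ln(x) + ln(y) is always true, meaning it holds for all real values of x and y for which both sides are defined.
Yes, this is an identity.

Claim: ln(xy) = ln(x) + ln(y).
Reasoning: Both sides are simultaneously defined only when x, y > 0. Write x = e^p, y = e^q (p = ln x, q = ln y). Then xy = e^p · e^q = e^(p+q), so ln(xy) = p + q = ln(x) + ln(y).
So the two sides agree for all real values of x and y for which both sides are defined.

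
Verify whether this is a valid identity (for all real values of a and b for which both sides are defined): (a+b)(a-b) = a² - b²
Claim: (a+b)(a-b) = a² - b².
Reasoning: Expand: (a+b)(a-b) = a² - ab + ba - b² = a² - b² (the cross terms cancel).
So the two sides agree for all real values of a and b for which both sides are defined.

Conclusion: Yes, this is an identity.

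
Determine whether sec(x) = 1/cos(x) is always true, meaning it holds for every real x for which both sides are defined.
Claim: sec(x) = 1/cos(x).
Reasoning: sec(x) is by definition the reciprocal of cos(x), wherever cos(x) ≠ 0.
So the two sides agree for every real x for which both sides are defined.

Conclusion: Yes, this is an identity.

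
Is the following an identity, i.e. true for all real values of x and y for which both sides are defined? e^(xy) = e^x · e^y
Claim: e^(xy) = e^x · e^y.
Test a specific point where both sides are defined: x = -3, y = 5.
LHS = e^(xy) ≈ 0.0000
RHS = e^x · e^y ≈ 7.3891
Since 0.0000 ≠ 7.3891, the equation fails at this point, so it cannot hold for all real values of x and y for which both sides are defined.
e^x · e^y = e^(x+y), not e^(xy).

Conclusion: No, this is NOT an identity.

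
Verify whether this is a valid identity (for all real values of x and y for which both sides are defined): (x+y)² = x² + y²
Claim: (x+y)² = x² + y².
Test a specific point where both sides are defined: x = -2, y = -2.
LHS = (x+y)² ≈ 16.0000
RHS = x² + y² ≈ 8.0000
Since 16.0000 ≠ 8.0000, the equation fails at this point, so it cannot hold for all real values of x and y for which both sides are defined.
The correct expansion is (x+y)² = x² + 2xy + y²; the cross term 2xy is missing.

Conclusion: No, this is NOT an identity.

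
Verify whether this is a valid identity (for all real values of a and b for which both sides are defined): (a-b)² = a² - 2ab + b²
Claim: (a-b)² = a² - 2ab + b².
Reasoning: Expand: (a-b)² = (a-b)(a-b) = a·a - a·b - b·a + b·b = a² - 2ab + b².
So the two sides agree for all real values of a and b for which both sides are defined.

Conclusion: Yes, this is an identity.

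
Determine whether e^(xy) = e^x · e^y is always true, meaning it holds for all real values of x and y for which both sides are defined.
No, this is NOT an identity.

Claim: e^(xy) = e^x · e^y.
Test a specific point where both sides are defined: x = 3/2, y = 1.
LHS = e^(xy) ≈ 4.4817
RHS = e^x · e^y ≈ 12.1825
Since 4.4817 ≠ 12.1825, the equation fails at this point, so it cannot hold for all real values of x and y for which both sides are defined.
e^x · e^y = e^(x+y), not e^(xy).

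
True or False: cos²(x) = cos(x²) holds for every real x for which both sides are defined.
Claim: cos²(x) = cos(x²).
Test a specific point where both sides are defined: x = 2π/3.
LHS = cos²(x) ≈ 0.2500
RHS = cos(x²) ≈ -0.3202
Since 0.2500 ≠ -0.3202, the equation fails at this point, so it cannot hold for every real x for which both sides are defined.
cos²(x) means (cos x)², squaring the output; cos(x²) squares the input. These are different functions.

Conclusion: False.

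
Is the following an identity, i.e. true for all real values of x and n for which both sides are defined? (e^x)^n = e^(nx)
Claim: (e^x)^n = e^(nx).
Reasoning: e^x is a positive real number, and for a positive base B and real exponent n, B^n = e^(n·ln B). With B = e^x, ln B = x, so (e^x)^n = e^(n·x).
So the two sides agree for all real values of x and n for which both sides are defined.

Conclusion: Yes, this is an identity.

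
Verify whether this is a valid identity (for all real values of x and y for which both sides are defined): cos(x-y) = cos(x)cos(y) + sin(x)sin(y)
Claim: cos(x-y) = cos(x)cos(y) + sin(x)sin(y).
Reasoning: Replace y by -y in cos(x+y) = cos(x)cos(y) - sin(x)sin(y) and use cos(-y) = cos(y), sin(-y) = -sin(y): cos(x-y) = cos(x)cos(y) + sin(x)sin(y).
So the two sides agree for all real values of x and y for which both sides are defined.

Conclusion: Yes, this is an identity.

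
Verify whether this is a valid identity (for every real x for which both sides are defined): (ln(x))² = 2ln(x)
No, this is NOT an identity.

Claim: (ln(x))² = 2ln(x).
Test a specific point where both sides are defined: x = 3.
LHS = (ln(x))² ≈ 1.2069
RHS = 2ln(x) ≈ 2.1972
Since 1.2069 ≠ 2.1972, the equation fails at this point, so it cannot hold for every real x for which both sides are defined.
2ln(x) equals ln(x²), which is not the same as (ln x)².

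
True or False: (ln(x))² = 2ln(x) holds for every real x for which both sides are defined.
False.

Claim: (ln(x))² = 2ln(x).
Test a specific point where both sides are defined: x = 4.
LHS = (ln(x))² ≈ 1.9218
RHS = 2ln(x) ≈ 2.7726
Since 1.9218 ≠ 2.7726, the equation fails at this point, so it cannot hold for every real x for which both sides are defined.
2ln(x) equals ln(x²), which is not the same as (ln x)².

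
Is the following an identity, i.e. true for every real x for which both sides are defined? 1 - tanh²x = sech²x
Yes, this is an identity.

Claim: 1 - tanh²x = sech²x.
Reasoning: Divide cosh²x - sinh²x = 1 through by cosh²x (never zero): 1 - tanh²x = 1/cosh²x = sech²x.
So the two sides agree for every real x for which both sides are defined.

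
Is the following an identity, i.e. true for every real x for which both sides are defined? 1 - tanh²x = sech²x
Claim: 1 - tanh²x = sech²x.
Reasoning: Divide cosh²x - sinh²x = 1 through by cosh²x (never zero): 1 - tanh²x = 1/cosh²x = sech²x.
So the two sides agree for every real x for which both sides are defined.

Conclusion: Yes, this is an identity.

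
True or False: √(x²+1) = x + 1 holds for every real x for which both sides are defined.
Claim: √(x²+1) = x + 1.
Test a specific point where both sides are defined: x = -3.
LHS = √(x²+1) ≈ 3.1623
RHS = x + 1 ≈ -2.0000
Since 3.1623 ≠ -2.0000, the equation fails at this point, so it cannot hold for every real x for which both sides are defined.
(x+1)² = x² + 2x + 1 ≠ x² + 1 unless x = 0.

Conclusion: False.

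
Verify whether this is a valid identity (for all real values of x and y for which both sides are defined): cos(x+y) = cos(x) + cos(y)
Claim: cos(x+y) = cos(x) + cos(y).
Test a specific point where both sides are defined: x = 3π/4, y = π.
LHS = cos(x+y) ≈ 0.7071
RHS = cos(x) + cos(y) ≈ -1.7071
Since 0.7071 ≠ -1.7071, the equation fails at this point, so it cannot hold for all real values of x and y for which both sides are defined.
The correct expansion is cos(x+y) = cos(x)cos(y) - sin(x)sin(y); cosine is not additive.

Conclusion: No, this is NOT an identity.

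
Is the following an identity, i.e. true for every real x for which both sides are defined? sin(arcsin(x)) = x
Yes, this is an identity.

Claim: sin(arcsin(x)) = x.
Reasoning: For -1 ≤ x ≤ 1 (where arcsin is defined), arcsin(x) is by definition an angle whose sine equals x. Taking the sine of that angle returns x. (Note the other order, arcsin(sin x) = x, is NOT an identity.)
So the two sides agree for every real x for which both sides are defined.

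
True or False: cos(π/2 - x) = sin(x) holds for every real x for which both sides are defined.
True.

Claim: cos(π/2 - x) = sin(x).
Reasoning: Use cos(u - v) = cos(u)cos(v) + sin(u)sin(v) with u = π/2, v = x: cos(π/2)cos(x) + sin(π/2)sin(x) = 0·cos(x) + 1·sin(x) = sin(x).
So the two sides agree for every real x for which both sides are defined.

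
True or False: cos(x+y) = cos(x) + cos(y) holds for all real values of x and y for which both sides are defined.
Claim: cos(x+y) = cos(x) + cos(y).
Test a specific point where both sides are defined: x = π/4, y = 2π/3.
LHS = cos(x+y) ≈ -0.9659
RHS = cos(x) + cos(y) ≈ 0.2071
Since -0.9659 ≠ 0.2071, the equation fails at this point, so it cannot hold for all real values of x and y for which both sides are defined.
The correct expansion is cos(x+y) = cos(x)cos(y) - sin(x)sin(y); cosine is not additive.

Conclusion: False.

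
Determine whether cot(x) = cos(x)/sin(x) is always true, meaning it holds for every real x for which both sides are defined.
Yes, this is an identity.

Claim: cot(x) = cos(x)/sin(x).
Reasoning: cot(x) is defined as 1/tan(x) = 1/(sin(x)/cos(x)) = cos(x)/sin(x), wherever sin(x) ≠ 0.
So the two sides agree for every real x for which both sides are defined.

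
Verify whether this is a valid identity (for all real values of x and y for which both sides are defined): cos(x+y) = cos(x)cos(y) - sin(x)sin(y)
Yes, this is an identity.

Claim: cos(x+y) = cos(x)cos(y) - sin(x)sin(y).
Reasoning: By Euler's formula e^(i(x+y)) = e^(ix)·e^(iy) = (cos x + i·sin x)(cos y + i·sin y). The real part of the left side is cos(x+y); the real part of the product is cos(x)cos(y) - sin(x)sin(y) (since i·i = -1).
So the two sides agree for all real values of x and y for which both sides are defined.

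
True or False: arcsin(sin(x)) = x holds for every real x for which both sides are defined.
Claim: arcsin(sin(x)) = x.
Test a specific point where both sides are defined: x = π.
LHS = arcsin(sin(x)) ≈ 0.0000
RHS = x ≈ 3.1416
Since 0.0000 ≠ 3.1416, the equation fails at this point, so it cannot hold for every real x for which both sides are defined.
arcsin only returns values in [-π/2, π/2], so arcsin(sin(x)) = x holds only for x in that interval, not for all real x.

Conclusion: False.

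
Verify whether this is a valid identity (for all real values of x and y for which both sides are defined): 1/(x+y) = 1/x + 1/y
Claim: 1/(x+y) = 1/x + 1/y.
Test a specific point where both sides are defined: x = 5, y = 4.
LHS = 1/(x+y) ≈ 0.1111
RHS = 1/x + 1/y ≈ 0.4500
Since 0.1111 ≠ 0.4500, the equation fails at this point, so it cannot hold for all real values of x and y for which both sides are defined.
1/x + 1/y = (x+y)/(xy), which is not 1/(x+y).

Conclusion: No, this is NOT an identity.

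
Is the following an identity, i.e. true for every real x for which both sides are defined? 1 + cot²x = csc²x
Claim: 1 + cot²x = csc²x.
Reasoning: Start from sin²x + cos²x = 1 and divide every term by sin²x (allowed wherever cot x and csc x are defined): 1 + cot²x = 1/sin²x = csc²x.
So the two sides agree for every real x for which both sides are defined.

Conclusion: Yes, this is an identity.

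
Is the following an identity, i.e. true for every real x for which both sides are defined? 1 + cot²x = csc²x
Yes, this is an identity.

Claim: 1 + cot²x = csc²x.
Reasoning: Start from sin²x + cos²x = 1 and divide every term by sin²x (allowed wherever cot x and csc x are defined): 1 + cot²x = 1/sin²x = csc²x.
So the two sides agree for every real x for which both sides are defined.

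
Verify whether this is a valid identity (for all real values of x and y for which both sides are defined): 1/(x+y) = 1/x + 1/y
No, this is NOT an identity.

Claim: 1/(x+y) = 1/x + 1/y.
Test a specific point where both sides are defined: x = 4, y = 3/2.
LHS = 1/(x+y) ≈ 0.1818
RHS = 1/x + 1/y ≈ 0.9167
Since 0.1818 ≠ 0.9167, the equation fails at this point, so it cannot hold for all real values of x and y for which both sides are defined.
1/x + 1/y = (x+y)/(xy), which is not 1/(x+y).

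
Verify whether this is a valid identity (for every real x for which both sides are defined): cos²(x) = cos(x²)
Claim: cos²(x) = cos(x²).
Test a specific point where both sides are defined: x = 3π/4.
LHS = cos²(x) ≈ 0.5000
RHS = cos(x²) ≈ 0.7442
Since 0.5000 ≠ 0.7442, the equation fails at this point, so it cannot hold for every real x for which both sides are defined.
cos²(x) means (cos x)², squaring the output; cos(x²) squares the input. These are different functions.

Conclusion: No, this is NOT an identity.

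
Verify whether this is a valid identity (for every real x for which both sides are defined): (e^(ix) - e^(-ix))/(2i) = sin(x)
Claim: (e^(ix) - e^(-ix))/(2i) = sin(x).
Reasoning: By Euler's formula e^(ix) = cos(x) + i·sin(x) and e^(-ix) = cos(x) - i·sin(x). Subtracting cancels the cosine terms: e^(ix) - e^(-ix) = 2i·sin(x); divide by 2i.
So the two sides agree for every real x for which both sides are defined.

Conclusion: Yes, this is an identity.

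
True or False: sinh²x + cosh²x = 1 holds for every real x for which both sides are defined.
Claim: sinh²x + cosh²x = 1.
Test a specific point where both sides are defined: x = -2.
LHS = sinh²x + cosh²x ≈ 27.3082
RHS = 1 ≈ 1.0000
Since 27.3082 ≠ 1.0000, the equation fails at this point, so it cannot hold for every real x for which both sides are defined.
The correct hyperbolic identity is cosh²x - sinh²x = 1 (a difference); the sum sinh²x + cosh²x equals cosh(2x).

Conclusion: False.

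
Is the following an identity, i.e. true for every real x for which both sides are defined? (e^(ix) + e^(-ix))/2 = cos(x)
Claim: (e^(ix) + e^(-ix))/2 = cos(x).
Reasoning: By Euler's formula e^(ix) = cos(x) + i·sin(x) and e^(-ix) = cos(x) - i·sin(x). Adding cancels the sine terms: e^(ix) + e^(-ix) = 2cos(x); divide by 2.
So the two sides agree for every real x for which both sides are defined.

Conclusion: Yes, this is an identity.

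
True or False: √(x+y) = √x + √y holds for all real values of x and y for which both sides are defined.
False.

Claim: √(x+y) = √x + √y.
Test a specific point where both sides are defined: x = 2, y = 4.
LHS = √(x+y) ≈ 2.4495
RHS = √x + √y ≈ 3.4142
Since 2.4495 ≠ 3.4142, the equation fails at this point, so it cannot hold for all real values of x and y for which both sides are defined.
Squaring the right side gives x + 2√(xy) + y, not x + y.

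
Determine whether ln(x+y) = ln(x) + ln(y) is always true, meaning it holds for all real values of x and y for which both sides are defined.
Claim: ln(x+y) = ln(x) + ln(y).
Test a specific point where both sides are defined: x = 1, y = 1.
LHS = ln(x+y) ≈ 0.6931
RHS = ln(x) + ln(y) ≈ 0.0000
Since 0.6931 ≠ 0.0000, the equation fails at this point, so it cannot hold for all real values of x and y for which both sides are defined.
ln(x) + ln(y) = ln(xy), not ln(x+y).

Conclusion: No, this is NOT an identity.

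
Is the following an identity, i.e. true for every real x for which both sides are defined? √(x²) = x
No, this is NOT an identity.

Claim: √(x²) = x.
Test a specific point where both sides are defined: x = -1.
LHS = √(x²) ≈ 1.0000
RHS = x ≈ -1.0000
Since 1.0000 ≠ -1.0000, the equation fails at this point, so it cannot hold for every real x for which both sides are defined.
√(x²) = |x|, which differs from x whenever x < 0 (both sides are defined for every real x).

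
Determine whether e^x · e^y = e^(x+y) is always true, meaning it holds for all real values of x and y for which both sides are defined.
Yes, this is an identity.

Claim: e^x · e^y = e^(x+y).
Reasoning: This is the law of exponents for a common base: multiplying powers adds exponents. E.g. from the series, (Σ x^j/j!)(Σ y^k/k!) = Σ_m (Σ_{j+k=m} x^j y^k/(j!k!)) = Σ_m (x+y)^m/m! by the binomial theorem.
So the two sides agree for all real values of x and y for which both sides are defined.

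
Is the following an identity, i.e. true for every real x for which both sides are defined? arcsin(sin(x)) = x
Claim: arcsin(sin(x)) = x.
Test a specific point where both sides are defined: x = π.
LHS = arcsin(sin(x)) ≈ 0.0000
RHS = x ≈ 3.1416
Since 0.0000 ≠ 3.1416, the equation fails at this point, so it cannot hold for every real x for which both sides are defined.
arcsin only returns values in [-π/2, π/2], so arcsin(sin(x)) = x holds only for x in that interval, not for all real x.

Conclusion: No, this is NOT an identity.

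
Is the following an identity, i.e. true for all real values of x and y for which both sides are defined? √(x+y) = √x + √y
Claim: √(x+y) = √x + √y.
Test a specific point where both sides are defined: x = 3/2, y = 2.
LHS = √(x+y) ≈ 1.8708
RHS = √x + √y ≈ 2.6390
Since 1.8708 ≠ 2.6390, the equation fails at this point, so it cannot hold for all real values of x and y for which both sides are defined.
Squaring the right side gives x + 2√(xy) + y, not x + y.

Conclusion: No, this is NOT an identity.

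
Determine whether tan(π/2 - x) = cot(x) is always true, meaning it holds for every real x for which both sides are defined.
Yes, this is an identity.

Claim: tan(π/2 - x) = cot(x).
Reasoning: tan(π/2 - x) = sin(π/2 - x)/cos(π/2 - x) = cos(x)/sin(x) = cot(x), using the cofunction identities sin(π/2 - x) = cos(x) and cos(π/2 - x) = sin(x).
So the two sides agree for every real x for which both sides are defined.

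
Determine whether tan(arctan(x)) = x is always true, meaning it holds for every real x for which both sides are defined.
Yes, this is an identity.

Claim: tan(arctan(x)) = x.
Reasoning: For every real x, arctan(x) is by definition the angle in (-π/2, π/2) whose tangent equals x. Taking the tangent of that angle returns x.
So the two sides agree for every real x for which both sides are defined.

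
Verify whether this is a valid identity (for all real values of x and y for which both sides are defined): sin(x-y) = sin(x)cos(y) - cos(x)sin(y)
Claim: sin(x-y) = sin(x)cos(y) - cos(x)sin(y).
Reasoning: Replace y by -y in sin(x+y) = sin(x)cos(y) + cos(x)sin(y) and use cos(-y) = cos(y), sin(-y) = -sin(y): sin(x-y) = sin(x)cos(y) - cos(x)sin(y).
So the two sides agree for all real values of x and y for which both sides are defined.

Conclusion: Yes, this is an identity.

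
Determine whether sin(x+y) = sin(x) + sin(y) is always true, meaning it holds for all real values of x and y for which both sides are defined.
No, this is NOT an identity.

Claim: sin(x+y) = sin(x) + sin(y).
Test a specific point where both sides are defined: x = π/2, y = -π/3.
LHS = sin(x+y) ≈ 0.5000
RHS = sin(x) + sin(y) ≈ 0.1340
Since 0.5000 ≠ 0.1340, the equation fails at this point, so it cannot hold for all real values of x and y for which both sides are defined.
The correct expansion is sin(x+y) = sin(x)cos(y) + cos(x)sin(y); sine is not additive.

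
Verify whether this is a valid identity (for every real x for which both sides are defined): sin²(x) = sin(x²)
Claim: sin²(x) = sin(x²).
Test a specific point where both sides are defined: x = π.
LHS = sin²(x) ≈ 0.0000
RHS = sin(x²) ≈ -0.4303
Since 0.0000 ≠ -0.4303, the equation fails at this point, so it cannot hold for every real x for which both sides are defined.
sin²(x) means (sin x)², squaring the output; sin(x²) squares the input. These are different functions.

Conclusion: No, this is NOT an identity.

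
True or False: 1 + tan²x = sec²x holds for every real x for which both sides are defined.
True.

Claim: 1 + tan²x = sec²x.
Reasoning: Start from sin²x + cos²x = 1 and divide every term by cos²x (allowed wherever tan x and sec x are defined): tan²x + 1 = 1/cos²x = sec²x.
So the two sides agree for every real x for which both sides are defined.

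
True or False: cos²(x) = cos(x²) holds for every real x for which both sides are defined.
False.

Claim: cos²(x) = cos(x²).
Test a specific point where both sides are defined: x = 2π/3.
LHS = cos²(x) ≈ 0.2500
RHS = cos(x²) ≈ -0.3202
Since 0.2500 ≠ -0.3202, the equation fails at this point, so it cannot hold for every real x for which both sides are defined.
cos²(x) means (cos x)², squaring the output; cos(x²) squares the input. These are different functions.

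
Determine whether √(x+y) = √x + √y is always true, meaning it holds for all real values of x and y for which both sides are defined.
Claim: √(x+y) = √x + √y.
Test a specific point where both sides are defined: x = 1, y = 2.
LHS = √(x+y) ≈ 1.7321
RHS = √x + √y ≈ 2.4142
Since 1.7321 ≠ 2.4142, the equation fails at this point, so it cannot hold for all real values of x and y for which both sides are defined.
Squaring the right side gives x + 2√(xy) + y, not x + y.

Conclusion: No, this is NOT an identity.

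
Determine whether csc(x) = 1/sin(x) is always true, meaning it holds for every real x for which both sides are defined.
Yes, this is an identity.

Claim: csc(x) = 1/sin(x).
Reasoning: csc(x) is by definition the reciprocal of sin(x), wherever sin(x) ≠ 0.
So the two sides agree for every real x for which both sides are defined.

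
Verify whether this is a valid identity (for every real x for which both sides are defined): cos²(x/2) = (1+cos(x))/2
Claim: cos²(x/2) = (1+cos(x))/2.
Reasoning: Use cos(2θ) = 2cos²θ - 1 with θ = x/2: cos(x) = 2cos²(x/2) - 1. Solving for cos²(x/2) gives (1 + cos(x))/2.
So the two sides agree for every real x for which both sides are defined.

Conclusion: Yes, this is an identity.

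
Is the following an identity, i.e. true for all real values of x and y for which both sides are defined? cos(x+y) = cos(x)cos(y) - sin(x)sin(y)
Claim: cos(x+y) = cos(x)cos(y) - sin(x)sin(y).
Reasoning: By Euler's formula e^(i(x+y)) = e^(ix)·e^(iy) = (cos x + i·sin x)(cos y + i·sin y). The real part of the left side is cos(x+y); the real part of the product is cos(x)cos(y) - sin(x)sin(y) (since i·i = -1).
So the two sides agree for all real values of x and y for which both sides are defined.

Conclusion: Yes, this is an identity.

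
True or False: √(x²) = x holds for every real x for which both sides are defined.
False.

Claim: √(x²) = x.
Test a specific point where both sides are defined: x = -1.
LHS = √(x²) ≈ 1.0000
RHS = x ≈ -1.0000
Since 1.0000 ≠ -1.0000, the equation fails at this point, so it cannot hold for every real x for which both sides are defined.
√(x²) = |x|, which differs from x whenever x < 0 (both sides are defined for every real x).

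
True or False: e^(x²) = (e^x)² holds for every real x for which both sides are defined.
False.

Claim: e^(x²) = (e^x)².
Test a specific point where both sides are defined: x = -3.
LHS = e^(x²) ≈ 8103.0839
RHS = (e^x)² ≈ 0.0025
Since 8103.0839 ≠ 0.0025, the equation fails at this point, so it cannot hold for every real x for which both sides are defined.
(e^x)² = e^(2x), and 2x ≠ x² in general.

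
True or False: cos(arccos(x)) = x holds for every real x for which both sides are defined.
Claim: cos(arccos(x)) = x.
Reasoning: For -1 ≤ x ≤ 1 (where arccos is defined), arccos(x) is by definition an angle whose cosine equals x. Taking the cosine of that angle returns x. (Note the other order, arccos(cos x) = x, is NOT an identity.)
So the two sides agree for every real x for which both sides are defined.

Conclusion: True.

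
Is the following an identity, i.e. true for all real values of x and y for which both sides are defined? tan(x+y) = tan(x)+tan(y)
Claim: tan(x+y) = tan(x)+tan(y).
Test a specific point where both sides are defined: x = -π/6, y = π/3.
LHS = tan(x+y) ≈ 0.5774
RHS = tan(x)+tan(y) ≈ 1.1547
Since 0.5774 ≠ 1.1547, the equation fails at this point, so it cannot hold for all real values of x and y for which both sides are defined.
The correct formula is tan(x+y) = (tan(x) + tan(y))/(1 - tan(x)tan(y)).

Conclusion: No, this is NOT an identity.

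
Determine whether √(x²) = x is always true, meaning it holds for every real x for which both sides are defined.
Claim: √(x²) = x.
Test a specific point where both sides are defined: x = -1.
LHS = √(x²) ≈ 1.0000
RHS = x ≈ -1.0000
Since 1.0000 ≠ -1.0000, the equation fails at this point, so it cannot hold for every real x for which both sides are defined.
√(x²) = |x|, which differs from x whenever x < 0 (both sides are defined for every real x).

Conclusion: No, this is NOT an identity.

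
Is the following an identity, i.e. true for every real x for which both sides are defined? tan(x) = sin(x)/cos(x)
Yes, this is an identity.

Claim: tan(x) = sin(x)/cos(x).
Reasoning: For an angle x whose terminal point on the unit circle is (cos x, sin x), tan(x) is defined as the ratio (second coordinate)/(first coordinate) = sin(x)/cos(x), wherever cos(x) ≠ 0.
So the two sides agree for every real x for which both sides are defined.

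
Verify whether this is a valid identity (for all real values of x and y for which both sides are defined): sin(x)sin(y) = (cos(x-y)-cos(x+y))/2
Claim: sin(x)sin(y) = (cos(x-y)-cos(x+y))/2.
Reasoning: cos(x-y) = cos(x)cos(y) + sin(x)sin(y) and cos(x+y) = cos(x)cos(y) - sin(x)sin(y). Subtracting, cos(x-y) - cos(x+y) = 2sin(x)sin(y); divide by 2.
So the two sides agree for all real values of x and y for which both sides are defined.

Conclusion: Yes, this is an identity.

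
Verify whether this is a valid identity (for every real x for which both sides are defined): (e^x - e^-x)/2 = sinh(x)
Claim: (e^x - e^-x)/2 = sinh(x).
Reasoning: This is exactly the definition of the hyperbolic sine: sinh(x) := (e^x - e^-x)/2.
So the two sides agree for every real x for which both sides are defined.

Conclusion: Yes, this is an identity.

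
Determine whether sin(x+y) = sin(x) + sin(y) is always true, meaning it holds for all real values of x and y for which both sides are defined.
Claim: sin(x+y) = sin(x) + sin(y).
Test a specific point where both sides are defined: x = π/4, y = π/6.
LHS = sin(x+y) ≈ 0.9659
RHS = sin(x) + sin(y) ≈ 1.2071
Since 0.9659 ≠ 1.2071, the equation fails at this point, so it cannot hold for all real values of x and y for which both sides are defined.
The correct expansion is sin(x+y) = sin(x)cos(y) + cos(x)sin(y); sine is not additive.

Conclusion: No, this is NOT an identity.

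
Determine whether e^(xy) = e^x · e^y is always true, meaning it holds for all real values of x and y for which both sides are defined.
No, this is NOT an identity.

Claim: e^(xy) = e^x · e^y.
Test a specific point where both sides are defined: x = 2, y = -1.
LHS = e^(xy) ≈ 0.1353
RHS = e^x · e^y ≈ 2.7183
Since 0.1353 ≠ 2.7183, the equation fails at this point, so it cannot hold for all real values of x and y for which both sides are defined.
e^x · e^y = e^(x+y), not e^(xy).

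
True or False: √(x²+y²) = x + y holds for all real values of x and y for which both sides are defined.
False.

Claim: √(x²+y²) = x + y.
Test a specific point where both sides are defined: x = 3, y = 1/2.
LHS = √(x²+y²) ≈ 3.0414
RHS = x + y ≈ 3.5000
Since 3.0414 ≠ 3.5000, the equation fails at this point, so it cannot hold for all real values of x and y for which both sides are defined.
(x+y)² = x² + 2xy + y², not x² + y², so the square root does not split this way.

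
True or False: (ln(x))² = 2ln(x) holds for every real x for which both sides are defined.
False.

Claim: (ln(x))² = 2ln(x).
Test a specific point where both sides are defined: x = 1/2.
LHS = (ln(x))² ≈ 0.4805
RHS = 2ln(x) ≈ -1.3863
Since 0.4805 ≠ -1.3863, the equation fails at this point, so it cannot hold for every real x for which both sides are defined.
2ln(x) equals ln(x²), which is not the same as (ln x)².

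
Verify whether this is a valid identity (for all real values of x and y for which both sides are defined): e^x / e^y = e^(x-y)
Yes, this is an identity.

Claim: e^x / e^y = e^(x-y).
Reasoning: 1/e^y = e^(-y), so e^x / e^y = e^x · e^(-y) = e^(x + (-y)) = e^(x-y) by the product rule for exponents.
So the two sides agree for all real values of x and y for which both sides are defined.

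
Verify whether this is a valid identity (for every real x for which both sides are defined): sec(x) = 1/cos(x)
Claim: sec(x) = 1/cos(x).
Reasoning: sec(x) is by definition the reciprocal of cos(x), wherever cos(x) ≠ 0.
So the two sides agree for every real x for which both sides are defined.

Conclusion: Yes, this is an identity.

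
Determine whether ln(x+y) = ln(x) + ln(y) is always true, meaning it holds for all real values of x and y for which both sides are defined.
Claim: ln(x+y) = ln(x) + ln(y).
Test a specific point where both sides are defined: x = 3, y = 1/2.
LHS = ln(x+y) ≈ 1.2528
RHS = ln(x) + ln(y) ≈ 0.4055
Since 1.2528 ≠ 0.4055, the equation fails at this point, so it cannot hold for all real values of x and y for which both sides are defined.
ln(x) + ln(y) = ln(xy), not ln(x+y).

Conclusion: No, this is NOT an identity.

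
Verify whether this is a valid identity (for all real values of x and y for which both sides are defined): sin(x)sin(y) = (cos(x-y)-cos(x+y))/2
Yes, this is an identity.

Claim: sin(x)sin(y) = (cos(x-y)-cos(x+y))/2.
Reasoning: cos(x-y) = cos(x)cos(y) + sin(x)sin(y) and cos(x+y) = cos(x)cos(y) - sin(x)sin(y). Subtracting, cos(x-y) - cos(x+y) = 2sin(x)sin(y); divide by 2.
So the two sides agree for all real values of x and y for which both sides are defined.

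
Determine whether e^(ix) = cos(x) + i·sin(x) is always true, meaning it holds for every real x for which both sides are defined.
Claim: e^(ix) = cos(x) + i·sin(x).
Reasoning: Euler's formula. Expand e^(ix) = Σ (ix)^k / k!. Since i² = -1, the even-k terms are Σ (-1)^m x^(2m)/(2m)! = cos(x) and the odd-k terms are i · Σ (-1)^m x^(2m+1)/(2m+1)! = i·sin(x).
So the two sides agree for every real x for which both sides are defined.

Conclusion: Yes, this is an identity.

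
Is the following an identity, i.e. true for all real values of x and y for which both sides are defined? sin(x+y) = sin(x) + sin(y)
Claim: sin(x+y) = sin(x) + sin(y).
Test a specific point where both sides are defined: x = 3π/4, y = π/3.
LHS = sin(x+y) ≈ -0.2588
RHS = sin(x) + sin(y) ≈ 1.5731
Since -0.2588 ≠ 1.5731, the equation fails at this point, so it cannot hold for all real values of x and y for which both sides are defined.
The correct expansion is sin(x+y) = sin(x)cos(y) + cos(x)sin(y); sine is not additive.

Conclusion: No, this is NOT an identity.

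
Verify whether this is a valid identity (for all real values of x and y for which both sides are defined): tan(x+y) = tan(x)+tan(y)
No, this is NOT an identity.

Claim: tan(x+y) = tan(x)+tan(y).
Test a specific point where both sides are defined: x = -π/6, y = 3π/4.
LHS = tan(x+y) ≈ -3.7321
RHS = tan(x)+tan(y) ≈ -1.5774
Since -3.7321 ≠ -1.5774, the equation fails at this point, so it cannot hold for all real values of x and y for which both sides are defined.
The correct formula is tan(x+y) = (tan(x) + tan(y))/(1 - tan(x)tan(y)).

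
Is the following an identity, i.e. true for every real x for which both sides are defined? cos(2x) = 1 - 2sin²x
Yes, this is an identity.

Claim: cos(2x) = 1 - 2sin²x.
Reasoning: cos(2x) = cos²x - sin²x. Replace cos²x by 1 - sin²x: (1 - sin²x) - sin²x = 1 - 2sin²x.
So the two sides agree for every real x for which both sides are defined.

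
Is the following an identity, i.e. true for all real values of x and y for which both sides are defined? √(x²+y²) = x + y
Claim: √(x²+y²) = x + y.
Test a specific point where both sides are defined: x = 3, y = 2.
LHS = √(x²+y²) ≈ 3.6056
RHS = x + y ≈ 5.0000
Since 3.6056 ≠ 5.0000, the equation fails at this point, so it cannot hold for all real values of x and y for which both sides are defined.
(x+y)² = x² + 2xy + y², not x² + y², so the square root does not split this way.

Conclusion: No, this is NOT an identity.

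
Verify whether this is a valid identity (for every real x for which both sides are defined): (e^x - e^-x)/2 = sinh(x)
Yes, this is an identity.

Claim: (e^x - e^-x)/2 = sinh(x).
Reasoning: This is exactly the definition of the hyperbolic sine: sinh(x) := (e^x - e^-x)/2.
So the two sides agree for every real x for which both sides are defined.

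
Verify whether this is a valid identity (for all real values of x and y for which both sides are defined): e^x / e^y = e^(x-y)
Yes, this is an identity.

Claim: e^x / e^y = e^(x-y).
Reasoning: 1/e^y = e^(-y), so e^x / e^y = e^x · e^(-y) = e^(x + (-y)) = e^(x-y) by the product rule for exponents.
So the two sides agree for all real values of x and y for which both sides are defined.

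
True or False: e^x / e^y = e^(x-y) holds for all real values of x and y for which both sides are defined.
True.

Claim: e^x / e^y = e^(x-y).
Reasoning: 1/e^y = e^(-y), so e^x / e^y = e^x · e^(-y) = e^(x + (-y)) = e^(x-y) by the product rule for exponents.
So the two sides agree for all real values of x and y for which both sides are defined.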